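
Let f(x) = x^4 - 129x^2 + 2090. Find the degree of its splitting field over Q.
[K : Q] = 4

Solving the quadratic in x^2: x^2 = (129 ± √(129^2 - 4·2090))/2 = (129 ± √8281)/2 = (129 ± 91)/2, giving x^2 = 19 or x^2 = 110. So f(x) = (x^2 - 19)(x^2 - 110) and the roots of f are ±√19, ±√110. Hence the splitting field is K = Q(√19, √110). Since 19 and 110 are distinct squarefree integers > 1, their product 2090 is not a perfect square, so √110 ∉ Q(√19). By the tower law [K:Q] = [Q(√19,√110):Q(√19)] · [Q(√19):Q] = 2 · 2 = 4.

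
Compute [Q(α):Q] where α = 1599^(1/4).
[Q(α):Q] = 4

α is a root of x^4 - 1599. By Eisenstein's criterion at the prime p = 3 (which divides the constant term 1599 but p^2 = 9 does not, since 1599 is squarefree), x^4 - 1599 is irreducible over Q. Hence [Q(α):Q] = 4.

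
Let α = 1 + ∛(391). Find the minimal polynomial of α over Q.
m_α(x) = x^3 - 3x^2 + 3x - 392

Set β = α - 1 = ∛(391), so β^3 = 391. Then (α - 1)^3 - 391 = 0, i.e. α is a root of g(x) = (x - 1)^3 - 391 = x^3 - 3x^2 + 3x - 392. Since g(x) = h(x - 1) where h(x) = x^3 - 391, and h is irreducible over Q (because 391 is not a perfect cube, so h has no rational root, and a monic cubic with no rational root is irreducible), g is also irreducible (irreducibility is preserved under the substitution x → x - 1). Hence m_α(x) = x^3 - 3x^2 + 3x - 392.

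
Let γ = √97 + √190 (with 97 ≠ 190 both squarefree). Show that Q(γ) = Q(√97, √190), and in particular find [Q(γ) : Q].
[Q(γ) : Q] = 4 (equivalently, Q(γ) = Q(√97, √190))

Obviously Q(γ) ⊆ Q(√97, √190), and [Q(√97, √190):Q] = 4 (since 97, 190 are distinct squarefree integers > 1 with 18430 not a perfect square). To show equality we compute the minimal polynomial of γ. From γ = √97 + √190: γ^2 = 97 + 2√(18430) + 190 = 287 + 2√(18430), so γ^2 - 287 = 2√(18430); squaring, (γ^2 - 287)^2 = 4·18430, i.e. γ^4 - 574γ^2 + 82369 - 73720 = 0, i.e. γ^4 - 574γ^2 + 8649 = 0. So γ is a root of x^4 - 574x^2 + 8649. This polynomial is irreducible over Q: it has no rational root (each ±√97 ± √190 is irrational), and any factorization into two quadratics over Q would force √(18430) ∈ Q (pairing opposite roots) or √97, √190 ∈ Q (other pairings), all impossible. Hence [Q(γ):Q] = 4 = [Q(√97, √190):Q], so Q(γ) = Q(√97, √190).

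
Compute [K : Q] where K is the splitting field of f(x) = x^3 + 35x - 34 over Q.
[K : Q] = 6

By the rational root test, any rational root of the monic integer polynomial f(x) = x^3 + 35x - 34 must be an integer dividing the constant term -34, i.e. one of ±{1, 2, 17, 34}. Evaluating: f(1) = 2, f(-1) = -70, f(2) = 44, f(-2) = -112, f(17) = 5474, f(-17) = -5542, f(34) = 40460, f(-34) = -40528; none is 0, so f has no rational root and is therefore irreducible over Q (a cubic with no linear factor over a field is irreducible). For an irreducible cubic, the Galois group is A_3 or S_3 according as the discriminant disc(f) = -4a^3 - 27b^2 = -4·(35)^3 - 27·(-34)^2 = -202712 is or is not a square in Q. Here disc(f) = -202712 is not a perfect square in Q, so the Galois group of f over Q is not contained in A_3 and must be all of S_3. The splitting field has degree |S_3| = 6 over Q, so [K : Q] = 6.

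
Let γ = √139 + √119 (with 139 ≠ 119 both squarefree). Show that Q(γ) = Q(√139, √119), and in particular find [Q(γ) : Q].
[Q(γ) : Q] = 4 (equivalently, Q(γ) = Q(√139, √119))

Obviously Q(γ) ⊆ Q(√139, √119), and [Q(√139, √119):Q] = 4 (since 139, 119 are distinct squarefree integers > 1 with 16541 not a perfect square). To show equality we compute the minimal polynomial of γ. From γ = √139 + √119: γ^2 = 139 + 2√(16541) + 119 = 258 + 2√(16541), so γ^2 - 258 = 2√(16541); squaring, (γ^2 - 258)^2 = 4·16541, i.e. γ^4 - 516γ^2 + 66564 - 66164 = 0, i.e. γ^4 - 516γ^2 + 400 = 0. So γ is a root of x^4 - 516x^2 + 400. This polynomial is irreducible over Q: it has no rational root (each ±√139 ± √119 is irrational), and any factorization into two quadratics over Q would force √(16541) ∈ Q (pairing opposite roots) or √139, √119 ∈ Q (other pairings), all impossible. Hence [Q(γ):Q] = 4 = [Q(√139, √119):Q], so Q(γ) = Q(√139, √119).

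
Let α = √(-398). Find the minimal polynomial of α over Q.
m_α(x) = x^2 + 398

α satisfies α^2 + 398 = 0, so x^2 + 398 annihilates α. Since d = -398 is squarefree and ≠ 1, it is not a perfect square in Q, so x^2 + 398 has no rational root and is therefore irreducible over Q (a degree-2 polynomial over a field is irreducible iff it has no root). Hence m_α(x) = x^2 + 398.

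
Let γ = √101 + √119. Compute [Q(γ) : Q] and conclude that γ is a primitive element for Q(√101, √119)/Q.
[Q(γ) : Q] = 4 (equivalently, Q(γ) = Q(√101, √119))

Obviously Q(γ) ⊆ Q(√101, √119), and [Q(√101, √119):Q] = 4 (since 101, 119 are distinct squarefree integers > 1 with 12019 not a perfect square). To show equality we compute the minimal polynomial of γ. From γ = √101 + √119: γ^2 = 101 + 2√(12019) + 119 = 220 + 2√(12019), so γ^2 - 220 = 2√(12019); squaring, (γ^2 - 220)^2 = 4·12019, i.e. γ^4 - 440γ^2 + 48400 - 48076 = 0, i.e. γ^4 - 440γ^2 + 324 = 0. So γ is a root of x^4 - 440x^2 + 324. This polynomial is irreducible over Q: it has no rational root (each ±√101 ± √119 is irrational), and any factorization into two quadratics over Q would force √(12019) ∈ Q (pairing opposite roots) or √101, √119 ∈ Q (other pairings), all impossible. Hence [Q(γ):Q] = 4 = [Q(√101, √119):Q], so Q(γ) = Q(√101, √119).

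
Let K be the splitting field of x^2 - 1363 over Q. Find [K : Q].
[K : Q] = 2

f(x) = x^2 - 1363 factors as (x - √1363)(x + √1363). The splitting field is K = Q(√1363). Since 1363 is squarefree and > 1, it is not a perfect square, so x^2 - 1363 is irreducible over Q and [Q(√1363) : Q] = 2. Hence [K : Q] = 2.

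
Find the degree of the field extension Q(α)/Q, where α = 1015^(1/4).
[Q(α):Q] = 4

α is a root of x^4 - 1015. By Eisenstein's criterion at the prime p = 5 (which divides the constant term 1015 but p^2 = 25 does not, since 1015 is squarefree), x^4 - 1015 is irreducible over Q. Hence [Q(α):Q] = 4.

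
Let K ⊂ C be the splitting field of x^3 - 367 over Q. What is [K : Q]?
[K : Q] = 6

The roots of x^3 - 367 are ∛367, ω∛367, ω^2∛367 where ω = e^(2πi/3) is a primitive cube root of unity, so K = Q(∛367, ω). Now [Q(∛367):Q] = 3 (since 367 is not a perfect cube, x^3 - 367 is irreducible) and [Q(ω):Q] = 2. Both 2 and 3 divide [K:Q], and [K:Q] ≤ 3·2 = 6, so [K:Q] = 6. (Equivalently: Q(∛367) ⊂ R but ω ∉ R, so [K : Q(∛367)] = 2.)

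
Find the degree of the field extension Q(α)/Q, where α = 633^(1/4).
[Q(α):Q] = 4

α is a root of x^4 - 633. By Eisenstein's criterion at the prime p = 3 (which divides the constant term 633 but p^2 = 9 does not, since 633 is squarefree), x^4 - 633 is irreducible over Q. Hence [Q(α):Q] = 4.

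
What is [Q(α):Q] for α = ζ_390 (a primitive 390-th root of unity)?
[Q(α):Q] = 96

The minimal polynomial of ζ_390 over Q is the 390-th cyclotomic polynomial Φ_390(x), which is irreducible over Q and has degree φ(390) = 96. Hence [Q(α):Q] = φ(390) = 96.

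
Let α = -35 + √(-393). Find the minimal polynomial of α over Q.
m_α(x) = x^2 + 70x + 1618

From α + 35 = √(-393), squaring gives (α + 35)^2 = -393, i.e. α^2 + 70α + 1225 = -393, so α^2 + 70α + 1618 = 0. The discriminant of x^2 + 70x + 1618 is (70)^2 - 4·(1618) = 4900 - 6472 = -1572, and 4·(-393) is not a perfect square in Q since -393 is squarefree and ≠ 1. Hence x^2 + 70x + 1618 is irreducible over Q and is the minimal polynomial of α.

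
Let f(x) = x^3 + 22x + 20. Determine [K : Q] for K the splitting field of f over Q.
[K : Q] = 6

By the rational root test, any rational root of the monic integer polynomial f(x) = x^3 + 22x + 20 must be an integer dividing the constant term 20, i.e. one of ±{1, 2, 4, 5, 10, 20}. Evaluating: f(1) = 43, f(-1) = -3, f(2) = 72, f(-2) = -32, f(4) = 172, f(-4) = -132, f(5) = 255, f(-5) = -215, f(10) = 1240, f(-10) = -1200, f(20) = 8460, f(-20) = -8420; none is 0, so f has no rational root and is therefore irreducible over Q (a cubic with no linear factor over a field is irreducible). For an irreducible cubic, the Galois group is A_3 or S_3 according as the discriminant disc(f) = -4a^3 - 27b^2 = -4·(22)^3 - 27·(20)^2 = -53392 is or is not a square in Q. Here disc(f) = -53392 is not a perfect square in Q, so the Galois group of f over Q is not contained in A_3 and must be all of S_3. The splitting field has degree |S_3| = 6 over Q, so [K : Q] = 6.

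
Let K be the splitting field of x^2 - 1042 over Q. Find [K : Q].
[K : Q] = 2

f(x) = x^2 - 1042 factors as (x - √1042)(x + √1042). The splitting field is K = Q(√1042). Since 1042 is squarefree and > 1, it is not a perfect square, so x^2 - 1042 is irreducible over Q and [Q(√1042) : Q] = 2. Hence [K : Q] = 2.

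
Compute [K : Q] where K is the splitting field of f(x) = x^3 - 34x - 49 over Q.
[K : Q] = 6

By the rational root test, any rational root of the monic integer polynomial f(x) = x^3 - 34x - 49 must be an integer dividing the constant term -49, i.e. one of ±{1, 7, 49}. Evaluating: f(1) = -82, f(-1) = -16, f(7) = 56, f(-7) = -154, f(49) = 115934, f(-49) = -116032; none is 0, so f has no rational root and is therefore irreducible over Q (a cubic with no linear factor over a field is irreducible). For an irreducible cubic, the Galois group is A_3 or S_3 according as the discriminant disc(f) = -4a^3 - 27b^2 = -4·(-34)^3 - 27·(-49)^2 = 92389 is or is not a square in Q. Here disc(f) = 92389 is not a perfect square in Q, so the Galois group of f over Q is not contained in A_3 and must be all of S_3. The splitting field has degree |S_3| = 6 over Q, so [K : Q] = 6.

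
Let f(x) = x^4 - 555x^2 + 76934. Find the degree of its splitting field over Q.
[K : Q] = 4

Solving the quadratic in x^2: x^2 = (555 ± √(555^2 - 4·76934))/2 = (555 ± √289)/2 = (555 ± 17)/2, giving x^2 = 286 or x^2 = 269. So f(x) = (x^2 - 286)(x^2 - 269) and the roots of f are ±√286, ±√269. Hence the splitting field is K = Q(√286, √269). Since 286 and 269 are distinct squarefree integers > 1, their product 76934 is not a perfect square, so √269 ∉ Q(√286). By the tower law [K:Q] = [Q(√286,√269):Q(√286)] · [Q(√286):Q] = 2 · 2 = 4.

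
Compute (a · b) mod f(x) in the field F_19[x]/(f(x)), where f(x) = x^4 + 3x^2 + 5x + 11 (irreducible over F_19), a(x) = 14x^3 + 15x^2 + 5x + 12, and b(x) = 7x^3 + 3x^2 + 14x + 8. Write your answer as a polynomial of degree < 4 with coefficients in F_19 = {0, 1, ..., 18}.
a · b ≡ 3x^3 + 6x^2 + 11x + 9 (mod f(x))

Multiply in F_19[x]: a(x)·b(x) = (14x^3 + 15x^2 + 5x + 12)·(7x^3 + 3x^2 + 14x + 8) = 3x^6 + 14x^5 + 10x^4 + 3x^3 + 17x^2 + 18x + 1. This has degree ≥ 4, so divide by f(x) over F_19: 3x^6 + 14x^5 + 10x^4 + 3x^3 + 17x^2 + 18x + 1 = (3x^2 + 14x + 1)·(x^4 + 3x^2 + 5x + 11) + (3x^3 + 6x^2 + 11x + 9). Hence a·b ≡ 3x^3 + 6x^2 + 11x + 9 (mod f). (F_19[x]/(f) is a field with 19^4 = 130321 elements since f is irreducible of degree 4.)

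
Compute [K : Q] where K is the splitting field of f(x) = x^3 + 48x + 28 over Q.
[K : Q] = 6

By the rational root test, any rational root of the monic integer polynomial f(x) = x^3 + 48x + 28 must be an integer dividing the constant term 28, i.e. one of ±{1, 2, 4, 7, 14, 28}. Evaluating: f(1) = 77, f(-1) = -21, f(2) = 132, f(-2) = -76, f(4) = 284, f(-4) = -228, f(7) = 707, f(-7) = -651, f(14) = 3444, f(-14) = -3388, f(28) = 23324, f(-28) = -23268; none is 0, so f has no rational root and is therefore irreducible over Q (a cubic with no linear factor over a field is irreducible). For an irreducible cubic, the Galois group is A_3 or S_3 according as the discriminant disc(f) = -4a^3 - 27b^2 = -4·(48)^3 - 27·(28)^2 = -463536 is or is not a square in Q. Here disc(f) = -463536 is not a perfect square in Q, so the Galois group of f over Q is not contained in A_3 and must be all of S_3. The splitting field has degree |S_3| = 6 over Q, so [K : Q] = 6.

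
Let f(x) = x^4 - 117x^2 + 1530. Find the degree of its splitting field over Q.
[K : Q] = 4

Solving the quadratic in x^2: x^2 = (117 ± √(117^2 - 4·1530))/2 = (117 ± √7569)/2 = (117 ± 87)/2, giving x^2 = 15 or x^2 = 102. So f(x) = (x^2 - 15)(x^2 - 102) and the roots of f are ±√15, ±√102. Hence the splitting field is K = Q(√15, √102). Since 15 and 102 are distinct squarefree integers > 1, their product 1530 is not a perfect square, so √102 ∉ Q(√15). By the tower law [K:Q] = [Q(√15,√102):Q(√15)] · [Q(√15):Q] = 2 · 2 = 4.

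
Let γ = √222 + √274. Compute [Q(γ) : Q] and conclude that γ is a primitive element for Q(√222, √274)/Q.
[Q(γ) : Q] = 4 (equivalently, Q(γ) = Q(√222, √274))

Obviously Q(γ) ⊆ Q(√222, √274), and [Q(√222, √274):Q] = 4 (since 222, 274 are distinct squarefree integers > 1 with 60828 not a perfect square). To show equality we compute the minimal polynomial of γ. From γ = √222 + √274: γ^2 = 222 + 2√(60828) + 274 = 496 + 2√(60828), so γ^2 - 496 = 2√(60828); squaring, (γ^2 - 496)^2 = 4·60828, i.e. γ^4 - 992γ^2 + 246016 - 243312 = 0, i.e. γ^4 - 992γ^2 + 2704 = 0. So γ is a root of x^4 - 992x^2 + 2704. This polynomial is irreducible over Q: it has no rational root (each ±√222 ± √274 is irrational), and any factorization into two quadratics over Q would force √(60828) ∈ Q (pairing opposite roots) or √222, √274 ∈ Q (other pairings), all impossible. Hence [Q(γ):Q] = 4 = [Q(√222, √274):Q], so Q(γ) = Q(√222, √274).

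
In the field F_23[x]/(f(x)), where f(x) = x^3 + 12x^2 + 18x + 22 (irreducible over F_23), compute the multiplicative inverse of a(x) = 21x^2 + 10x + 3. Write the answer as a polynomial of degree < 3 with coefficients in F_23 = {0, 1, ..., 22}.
a(x)^(-1) ≡ 9x^2 + 14x + 15 (mod f(x))

Since f is irreducible over F_23, F_23[x]/(f) is a field and a(x) ≠ 0 has an inverse. Apply the extended Euclidean algorithm to f(x) and a(x) in F_23[x]: f(x) = (11x + 3)·a(x) + (x + 13);  a(x) = (21x + 13)·(x + 13) + (18). The last nonzero remainder is the constant 18 = gcd(f, a) in F_23. Back-substituting through the division chain expresses 18 = s(x)·a(x) + t(x)·f(x) with s(x) ≡ x^2 + 22x + 17 (mod f), so (x^2 + 22x + 17)·a(x) ≡ 18 (mod f). Multiplying by 18^(-1) ≡ 9 in F_23 gives a(x)^(-1) ≡ 9·(x^2 + 22x + 17) ≡ 9x^2 + 14x + 15 (mod f). Check: (21x^2 + 10x + 3)·(9x^2 + 14x + 15) = 5x^4 + 16x^3 + 22x^2 + 8x + 22 ≡ 1 (mod x^3 + 12x^2 + 18x + 22).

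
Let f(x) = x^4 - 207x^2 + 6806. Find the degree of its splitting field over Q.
[K : Q] = 4

Solving the quadratic in x^2: x^2 = (207 ± √(207^2 - 4·6806))/2 = (207 ± √15625)/2 = (207 ± 125)/2, giving x^2 = 41 or x^2 = 166. So f(x) = (x^2 - 41)(x^2 - 166) and the roots of f are ±√41, ±√166. Hence the splitting field is K = Q(√41, √166). Since 41 and 166 are distinct squarefree integers > 1, their product 6806 is not a perfect square, so √166 ∉ Q(√41). By the tower law [K:Q] = [Q(√41,√166):Q(√41)] · [Q(√41):Q] = 2 · 2 = 4.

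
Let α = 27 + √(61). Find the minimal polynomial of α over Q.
m_α(x) = x^2 - 54x + 668

From α - 27 = √(61), squaring gives (α - 27)^2 = 61, i.e. α^2 - 54α + 729 = 61, so α^2 - 54α + 668 = 0. The discriminant of x^2 - 54x + 668 is (-54)^2 - 4·(668) = 2916 - 2672 = 244, and 4·(61) is not a perfect square in Q since 61 is squarefree and ≠ 1. Hence x^2 - 54x + 668 is irreducible over Q and is the minimal polynomial of α.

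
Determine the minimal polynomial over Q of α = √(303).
m_α(x) = x^2 - 303

α satisfies α^2 - 303 = 0, so x^2 - 303 annihilates α. Since d = 303 is squarefree and ≠ 1, it is not a perfect square in Q, so x^2 - 303 has no rational root and is therefore irreducible over Q (a degree-2 polynomial over a field is irreducible iff it has no root). Hence m_α(x) = x^2 - 303.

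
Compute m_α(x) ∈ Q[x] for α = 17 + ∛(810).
m_α(x) = x^3 - 51x^2 + 867x - 5723

Set β = α - 17 = ∛(810), so β^3 = 810. Then (α - 17)^3 - 810 = 0, i.e. α is a root of g(x) = (x - 17)^3 - 810 = x^3 - 51x^2 + 867x - 5723. Since g(x) = h(x - 17) where h(x) = x^3 - 810, and h is irreducible over Q (because 810 is not a perfect cube, so h has no rational root, and a monic cubic with no rational root is irreducible), g is also irreducible (irreducibility is preserved under the substitution x → x - 17). Hence m_α(x) = x^3 - 51x^2 + 867x - 5723.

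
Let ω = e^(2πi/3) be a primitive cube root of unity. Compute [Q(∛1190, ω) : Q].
[Q(∛1190, ω) : Q] = 6

[Q(∛1190):Q] = 3 (min poly x^3 - 1190, irreducible since 1190 is not a perfect cube). [Q(ω):Q] = 2 (min poly x^2 + x + 1). Since Q(∛1190) ⊂ R and ω ∉ R, we have ω ∉ Q(∛1190), so x^2 + x + 1 remains irreducible over Q(∛1190) and [Q(∛1190, ω) : Q(∛1190)] = 2. By the tower law, [Q(∛1190, ω) : Q] = 3 · 2 = 6. (In fact Q(∛1190, ω) is the splitting field of x^3 - 1190 over Q.)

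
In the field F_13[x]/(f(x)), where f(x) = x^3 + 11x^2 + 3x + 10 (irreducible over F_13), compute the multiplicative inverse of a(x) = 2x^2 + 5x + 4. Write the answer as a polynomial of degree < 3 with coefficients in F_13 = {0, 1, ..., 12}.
a(x)^(-1) ≡ x^2 + 6x + 4 (mod f(x))

Since f is irreducible over F_13, F_13[x]/(f) is a field and a(x) ≠ 0 has an inverse. Apply the extended Euclidean algorithm to f(x) and a(x) in F_13[x]: f(x) = (7x + 1)·a(x) + (9x + 6);  a(x) = (6x + 11)·(9x + 6) + (3). The last nonzero remainder is the constant 3 = gcd(f, a) in F_13. Back-substituting through the division chain expresses 3 = s(x)·a(x) + t(x)·f(x) with s(x) ≡ 3x^2 + 5x + 12 (mod f), so (3x^2 + 5x + 12)·a(x) ≡ 3 (mod f). Multiplying by 3^(-1) ≡ 9 in F_13 gives a(x)^(-1) ≡ 9·(3x^2 + 5x + 12) ≡ x^2 + 6x + 4 (mod f). Check: (2x^2 + 5x + 4)·(x^2 + 6x + 4) = 2x^4 + 4x^3 + 3x^2 + 5x + 3 ≡ 1 (mod x^3 + 11x^2 + 3x + 10).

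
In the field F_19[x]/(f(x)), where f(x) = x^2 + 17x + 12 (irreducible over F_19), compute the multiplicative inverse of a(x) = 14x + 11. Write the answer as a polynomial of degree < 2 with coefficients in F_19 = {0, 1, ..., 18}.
a(x)^(-1) ≡ 17x + 11 (mod f(x))

Since f is irreducible over F_19, F_19[x]/(f) is a field and a(x) ≠ 0 has an inverse. Apply the extended Euclidean algorithm to f(x) and a(x) in F_19[x]: f(x) = (15x + 3)·a(x) + (17). The last nonzero remainder is the constant 17 = gcd(f, a) in F_19. Back-substituting through the division chain expresses 17 = s(x)·a(x) + t(x)·f(x) with s(x) ≡ 4x + 16 (mod f), so (4x + 16)·a(x) ≡ 17 (mod f). Multiplying by 17^(-1) ≡ 9 in F_19 gives a(x)^(-1) ≡ 9·(4x + 16) ≡ 17x + 11 (mod f). Check: (14x + 11)·(17x + 11) = 10x^2 + 18x + 7 ≡ 1 (mod x^2 + 17x + 12).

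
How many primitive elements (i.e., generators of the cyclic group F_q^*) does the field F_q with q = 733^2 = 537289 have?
There are φ(537288) = 175680 primitive elements

F_q^* is cyclic of order q - 1 = 537288. A cyclic group of order m has exactly φ(m) generators. Here m = 537288 = 2^3 · 3 · 61 · 367, so the number of primitive elements is φ(537288) = 175680.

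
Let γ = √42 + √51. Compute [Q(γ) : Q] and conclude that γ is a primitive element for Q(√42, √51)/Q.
[Q(γ) : Q] = 4 (equivalently, Q(γ) = Q(√42, √51))

Obviously Q(γ) ⊆ Q(√42, √51), and [Q(√42, √51):Q] = 4 (since 42, 51 are distinct squarefree integers > 1 with 2142 not a perfect square). To show equality we compute the minimal polynomial of γ. From γ = √42 + √51: γ^2 = 42 + 2√(2142) + 51 = 93 + 2√(2142), so γ^2 - 93 = 2√(2142); squaring, (γ^2 - 93)^2 = 4·2142, i.e. γ^4 - 186γ^2 + 8649 - 8568 = 0, i.e. γ^4 - 186γ^2 + 81 = 0. So γ is a root of x^4 - 186x^2 + 81. This polynomial is irreducible over Q: it has no rational root (each ±√42 ± √51 is irrational), and any factorization into two quadratics over Q would force √(2142) ∈ Q (pairing opposite roots) or √42, √51 ∈ Q (other pairings), all impossible. Hence [Q(γ):Q] = 4 = [Q(√42, √51):Q], so Q(γ) = Q(√42, √51).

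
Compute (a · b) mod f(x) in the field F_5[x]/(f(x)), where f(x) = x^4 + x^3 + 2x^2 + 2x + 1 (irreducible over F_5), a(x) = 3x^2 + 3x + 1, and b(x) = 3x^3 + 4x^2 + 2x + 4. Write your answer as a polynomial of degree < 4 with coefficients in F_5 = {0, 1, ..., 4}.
a · b ≡ x^3 + x + 2 (mod f(x))

Multiply in F_5[x]: a(x)·b(x) = (3x^2 + 3x + 1)·(3x^3 + 4x^2 + 2x + 4) = 4x^5 + x^4 + x^3 + 2x^2 + 4x + 4. This has degree ≥ 4, so divide by f(x) over F_5: 4x^5 + x^4 + x^3 + 2x^2 + 4x + 4 = (4x + 2)·(x^4 + x^3 + 2x^2 + 2x + 1) + (x^3 + x + 2). Hence a·b ≡ x^3 + x + 2 (mod f). (F_5[x]/(f) is a field with 5^4 = 625 elements since f is irreducible of degree 4.)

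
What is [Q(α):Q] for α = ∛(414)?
[Q(α):Q] = 3

The minimal polynomial of α is x^3 - 414, irreducible over Q since 414 is not a perfect cube (so x^3 - 414 has no rational root). Hence [Q(α):Q] = deg(m_α) = 3.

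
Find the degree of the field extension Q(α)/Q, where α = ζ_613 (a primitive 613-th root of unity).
[Q(α):Q] = 612

The minimal polynomial of ζ_613 over Q is the 613-th cyclotomic polynomial Φ_613(x), which is irreducible over Q and has degree φ(613) = 612. Hence [Q(α):Q] = φ(613) = 612.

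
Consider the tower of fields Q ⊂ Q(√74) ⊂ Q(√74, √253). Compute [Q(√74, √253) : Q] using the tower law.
[Q(√74, √253) : Q] = 4

[Q(√74):Q] = 2 (min poly x^2 - 74, irreducible since 74 is squarefree > 1). For the top step, suppose √253 ∈ Q(√74), say √253 = c + d√74 with c, d ∈ Q. Squaring: 253 = c^2 + 74d^2 + 2cd√74. Since √74 ∉ Q this forces 2cd = 0. If d = 0 then √253 = c ∈ Q, contradicting 253 squarefree > 1. If c = 0 then 253 = 74d^2, so 74·253 = (74d)^2 is a perfect square in Q — but 74·253 = 18722 is not a perfect square (since 74 and 253 are distinct squarefree integers). Contradiction. Hence √253 ∉ Q(√74), so x^2 - 253 stays irreducible over Q(√74) and [Q(√74, √253) : Q(√74)] = 2. By the tower law, [Q(√74, √253) : Q] = 2 · 2 = 4.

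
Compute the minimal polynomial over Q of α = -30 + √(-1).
m_α(x) = x^2 + 60x + 901

From α + 30 = √(-1), squaring gives (α + 30)^2 = -1, i.e. α^2 + 60α + 900 = -1, so α^2 + 60α + 901 = 0. The discriminant of x^2 + 60x + 901 is (60)^2 - 4·(901) = 3600 - 3604 = -4, and 4·(-1) is not a perfect square in Q since -1 is squarefree and ≠ 1. Hence x^2 + 60x + 901 is irreducible over Q and is the minimal polynomial of α.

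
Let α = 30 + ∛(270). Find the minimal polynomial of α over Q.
m_α(x) = x^3 - 90x^2 + 2700x - 27270

Set β = α - 30 = ∛(270), so β^3 = 270. Then (α - 30)^3 - 270 = 0, i.e. α is a root of g(x) = (x - 30)^3 - 270 = x^3 - 90x^2 + 2700x - 27270. Since g(x) = h(x - 30) where h(x) = x^3 - 270, and h is irreducible over Q (because 270 is not a perfect cube, so h has no rational root, and a monic cubic with no rational root is irreducible), g is also irreducible (irreducibility is preserved under the substitution x → x - 30). Hence m_α(x) = x^3 - 90x^2 + 2700x - 27270.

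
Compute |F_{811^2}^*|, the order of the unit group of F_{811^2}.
|F_{811^2}^*| = 657720

F_{811^2} has 811^2 = 657721 elements; its multiplicative group consists of all nonzero elements, so |F_{811^2}^*| = 657721 - 1 = 657720. (It is cyclic since any finite subgroup of the multiplicative group of a field is cyclic.)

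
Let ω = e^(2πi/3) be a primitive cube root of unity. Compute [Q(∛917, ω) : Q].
[Q(∛917, ω) : Q] = 6

[Q(∛917):Q] = 3 (min poly x^3 - 917, irreducible since 917 is not a perfect cube). [Q(ω):Q] = 2 (min poly x^2 + x + 1). Since Q(∛917) ⊂ R and ω ∉ R, we have ω ∉ Q(∛917), so x^2 + x + 1 remains irreducible over Q(∛917) and [Q(∛917, ω) : Q(∛917)] = 2. By the tower law, [Q(∛917, ω) : Q] = 3 · 2 = 6. (In fact Q(∛917, ω) is the splitting field of x^3 - 917 over Q.)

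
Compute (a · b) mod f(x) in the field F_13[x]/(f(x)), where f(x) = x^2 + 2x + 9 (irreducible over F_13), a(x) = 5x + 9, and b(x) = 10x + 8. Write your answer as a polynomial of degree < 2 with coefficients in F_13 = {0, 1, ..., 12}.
a · b ≡ 4x + 12 (mod f(x))

Multiply in F_13[x]: a(x)·b(x) = (5x + 9)·(10x + 8) = 11x^2 + 7. This has degree ≥ 2, so divide by f(x) over F_13: 11x^2 + 7 = (11)·(x^2 + 2x + 9) + (4x + 12). Hence a·b ≡ 4x + 12 (mod f). (F_13[x]/(f) is a field with 13^2 = 169 elements since f is irreducible of degree 2.)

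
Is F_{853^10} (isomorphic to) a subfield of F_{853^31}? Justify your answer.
No: F_{853^10} is not a subfield of F_{853^31}

F_{p^m} embeds in F_{p^n} iff m | n. Here 10 ∤ 31 (since 31 = 3·10 + 1 with remainder 1 ≠ 0), so F_{853^10} is not a subfield of F_{853^31}. Equivalently: if it were, the tower law would give 10 = [F_{853^10}:F_853] dividing [F_{853^31}:F_853] = 31, contradiction.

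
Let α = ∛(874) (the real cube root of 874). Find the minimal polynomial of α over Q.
m_α(x) = x^3 - 874

α satisfies α^3 = 874, so x^3 - 874 annihilates α. By the rational root test, a rational root p/q (in lowest terms) of x^3 - 874 would satisfy p^3 = 874 q^3, forcing q = 1 and p^3 = 874; but 874 is not a perfect cube, contradiction. A monic cubic over Q with no rational root is irreducible (any nontrivial factorization would include a linear factor). Hence x^3 - 874 is the minimal polynomial of α, and in particular [Q(α):Q] = 3.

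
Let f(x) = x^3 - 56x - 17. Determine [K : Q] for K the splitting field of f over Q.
[K : Q] = 6

By the rational root test, any rational root of the monic integer polynomial f(x) = x^3 - 56x - 17 must be an integer dividing the constant term -17, i.e. one of ±{1, 17}. Evaluating: f(1) = -72, f(-1) = 38, f(17) = 3944, f(-17) = -3978; none is 0, so f has no rational root and is therefore irreducible over Q (a cubic with no linear factor over a field is irreducible). For an irreducible cubic, the Galois group is A_3 or S_3 according as the discriminant disc(f) = -4a^3 - 27b^2 = -4·(-56)^3 - 27·(-17)^2 = 694661 is or is not a square in Q. Here disc(f) = 694661 is not a perfect square in Q, so the Galois group of f over Q is not contained in A_3 and must be all of S_3. The splitting field has degree |S_3| = 6 over Q, so [K : Q] = 6.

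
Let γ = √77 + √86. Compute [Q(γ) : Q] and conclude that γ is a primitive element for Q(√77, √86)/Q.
[Q(γ) : Q] = 4 (equivalently, Q(γ) = Q(√77, √86))

Obviously Q(γ) ⊆ Q(√77, √86), and [Q(√77, √86):Q] = 4 (since 77, 86 are distinct squarefree integers > 1 with 6622 not a perfect square). To show equality we compute the minimal polynomial of γ. From γ = √77 + √86: γ^2 = 77 + 2√(6622) + 86 = 163 + 2√(6622), so γ^2 - 163 = 2√(6622); squaring, (γ^2 - 163)^2 = 4·6622, i.e. γ^4 - 326γ^2 + 26569 - 26488 = 0, i.e. γ^4 - 326γ^2 + 81 = 0. So γ is a root of x^4 - 326x^2 + 81. This polynomial is irreducible over Q: it has no rational root (each ±√77 ± √86 is irrational), and any factorization into two quadratics over Q would force √(6622) ∈ Q (pairing opposite roots) or √77, √86 ∈ Q (other pairings), all impossible. Hence [Q(γ):Q] = 4 = [Q(√77, √86):Q], so Q(γ) = Q(√77, √86).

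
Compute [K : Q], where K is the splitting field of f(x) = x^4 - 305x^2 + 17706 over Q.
[K : Q] = 4

Solving the quadratic in x^2: x^2 = (305 ± √(305^2 - 4·17706))/2 = (305 ± √22201)/2 = (305 ± 149)/2, giving x^2 = 227 or x^2 = 78. So f(x) = (x^2 - 227)(x^2 - 78) and the roots of f are ±√227, ±√78. Hence the splitting field is K = Q(√227, √78). Since 227 and 78 are distinct squarefree integers > 1, their product 17706 is not a perfect square, so √78 ∉ Q(√227). By the tower law [K:Q] = [Q(√227,√78):Q(√227)] · [Q(√227):Q] = 2 · 2 = 4.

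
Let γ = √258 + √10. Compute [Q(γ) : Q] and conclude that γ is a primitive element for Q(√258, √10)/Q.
[Q(γ) : Q] = 4 (equivalently, Q(γ) = Q(√258, √10))

Obviously Q(γ) ⊆ Q(√258, √10), and [Q(√258, √10):Q] = 4 (since 258, 10 are distinct squarefree integers > 1 with 2580 not a perfect square). To show equality we compute the minimal polynomial of γ. From γ = √258 + √10: γ^2 = 258 + 2√(2580) + 10 = 268 + 2√(2580), so γ^2 - 268 = 2√(2580); squaring, (γ^2 - 268)^2 = 4·2580, i.e. γ^4 - 536γ^2 + 71824 - 10320 = 0, i.e. γ^4 - 536γ^2 + 61504 = 0. So γ is a root of x^4 - 536x^2 + 61504. This polynomial is irreducible over Q: it has no rational root (each ±√258 ± √10 is irrational), and any factorization into two quadratics over Q would force √(2580) ∈ Q (pairing opposite roots) or √258, √10 ∈ Q (other pairings), all impossible. Hence [Q(γ):Q] = 4 = [Q(√258, √10):Q], so Q(γ) = Q(√258, √10).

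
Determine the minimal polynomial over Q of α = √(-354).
m_α(x) = x^2 + 354

α satisfies α^2 + 354 = 0, so x^2 + 354 annihilates α. Since d = -354 is squarefree and ≠ 1, it is not a perfect square in Q, so x^2 + 354 has no rational root and is therefore irreducible over Q (a degree-2 polynomial over a field is irreducible iff it has no root). Hence m_α(x) = x^2 + 354.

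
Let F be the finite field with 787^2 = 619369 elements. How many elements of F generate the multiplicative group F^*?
There are φ(619368) = 203840 primitive elements

F_q^* is cyclic of order q - 1 = 619368. A cyclic group of order m has exactly φ(m) generators. Here m = 619368 = 2^3 · 3 · 131 · 197, so the number of primitive elements is φ(619368) = 203840.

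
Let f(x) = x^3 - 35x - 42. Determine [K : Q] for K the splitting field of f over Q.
[K : Q] = 6

By the rational root test, any rational root of the monic integer polynomial f(x) = x^3 - 35x - 42 must be an integer dividing the constant term -42, i.e. one of ±{1, 2, 3, 6, 7, 14, 21, 42}. Evaluating: f(1) = -76, f(-1) = -8, f(2) = -104, f(-2) = 20, f(3) = -120, f(-3) = 36, f(6) = -36, f(-6) = -48, f(7) = 56, f(-7) = -140, f(14) = 2212, f(-14) = -2296, f(21) = 8484, f(-21) = -8568, f(42) = 72576, f(-42) = -72660; none is 0, so f has no rational root and is therefore irreducible over Q (a cubic with no linear factor over a field is irreducible). For an irreducible cubic, the Galois group is A_3 or S_3 according as the discriminant disc(f) = -4a^3 - 27b^2 = -4·(-35)^3 - 27·(-42)^2 = 123872 is or is not a square in Q. Here disc(f) = 123872 is not a perfect square in Q, so the Galois group of f over Q is not contained in A_3 and must be all of S_3. The splitting field has degree |S_3| = 6 over Q, so [K : Q] = 6.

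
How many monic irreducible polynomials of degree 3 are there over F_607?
There are 74549312 monic irreducible polynomials of degree 3 over F_607

Each element of F_{607^3} that lies in no proper subfield is a root of exactly one monic irreducible of degree 3 over F_607, and each such polynomial has 3 distinct roots in F_{607^3}. By Möbius inversion the count is N_607(3) = (1/3) Σ_{d|3} μ(3/d) · 607^d = (1/3)(μ(3)·607^1 + μ(1)·607^3) = 223647936/3 = 74549312.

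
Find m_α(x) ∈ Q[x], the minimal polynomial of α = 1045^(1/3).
m_α(x) = x^3 - 1045

α satisfies α^3 = 1045, so x^3 - 1045 annihilates α. By the rational root test, a rational root p/q (in lowest terms) of x^3 - 1045 would satisfy p^3 = 1045 q^3, forcing q = 1 and p^3 = 1045; but 1045 is not a perfect cube, contradiction. A monic cubic over Q with no rational root is irreducible (any nontrivial factorization would include a linear factor). Hence x^3 - 1045 is the minimal polynomial of α, and in particular [Q(α):Q] = 3.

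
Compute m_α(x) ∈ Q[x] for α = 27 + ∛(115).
m_α(x) = x^3 - 81x^2 + 2187x - 19798

Set β = α - 27 = ∛(115), so β^3 = 115. Then (α - 27)^3 - 115 = 0, i.e. α is a root of g(x) = (x - 27)^3 - 115 = x^3 - 81x^2 + 2187x - 19798. Since g(x) = h(x - 27) where h(x) = x^3 - 115, and h is irreducible over Q (because 115 is not a perfect cube, so h has no rational root, and a monic cubic with no rational root is irreducible), g is also irreducible (irreducibility is preserved under the substitution x → x - 27). Hence m_α(x) = x^3 - 81x^2 + 2187x - 19798.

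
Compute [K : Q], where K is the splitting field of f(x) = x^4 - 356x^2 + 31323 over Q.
[K : Q] = 4

Solving the quadratic in x^2: x^2 = (356 ± √(356^2 - 4·31323))/2 = (356 ± √1444)/2 = (356 ± 38)/2, giving x^2 = 159 or x^2 = 197. So f(x) = (x^2 - 159)(x^2 - 197) and the roots of f are ±√159, ±√197. Hence the splitting field is K = Q(√159, √197). Since 159 and 197 are distinct squarefree integers > 1, their product 31323 is not a perfect square, so √197 ∉ Q(√159). By the tower law [K:Q] = [Q(√159,√197):Q(√159)] · [Q(√159):Q] = 2 · 2 = 4.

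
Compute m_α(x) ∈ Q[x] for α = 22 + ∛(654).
m_α(x) = x^3 - 66x^2 + 1452x - 11302

Set β = α - 22 = ∛(654), so β^3 = 654. Then (α - 22)^3 - 654 = 0, i.e. α is a root of g(x) = (x - 22)^3 - 654 = x^3 - 66x^2 + 1452x - 11302. Since g(x) = h(x - 22) where h(x) = x^3 - 654, and h is irreducible over Q (because 654 is not a perfect cube, so h has no rational root, and a monic cubic with no rational root is irreducible), g is also irreducible (irreducibility is preserved under the substitution x → x - 22). Hence m_α(x) = x^3 - 66x^2 + 1452x - 11302.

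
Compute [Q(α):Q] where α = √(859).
[Q(α):Q] = 2

[Q(α):Q] equals the degree of the minimal polynomial of α. Here α^2 = 859 and x^2 - 859 is irreducible (d = 859 is squarefree, ≠ 1, hence not a square), so deg(m_α) = 2. Thus [Q(α):Q] = 2.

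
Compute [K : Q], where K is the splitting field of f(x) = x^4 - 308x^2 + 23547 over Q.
[K : Q] = 4

Solving the quadratic in x^2: x^2 = (308 ± √(308^2 - 4·23547))/2 = (308 ± √676)/2 = (308 ± 26)/2, giving x^2 = 141 or x^2 = 167. So f(x) = (x^2 - 141)(x^2 - 167) and the roots of f are ±√141, ±√167. Hence the splitting field is K = Q(√141, √167). Since 141 and 167 are distinct squarefree integers > 1, their product 23547 is not a perfect square, so √167 ∉ Q(√141). By the tower law [K:Q] = [Q(√141,√167):Q(√141)] · [Q(√141):Q] = 2 · 2 = 4.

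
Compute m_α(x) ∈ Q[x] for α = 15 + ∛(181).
m_α(x) = x^3 - 45x^2 + 675x - 3556

Set β = α - 15 = ∛(181), so β^3 = 181. Then (α - 15)^3 - 181 = 0, i.e. α is a root of g(x) = (x - 15)^3 - 181 = x^3 - 45x^2 + 675x - 3556. Since g(x) = h(x - 15) where h(x) = x^3 - 181, and h is irreducible over Q (because 181 is not a perfect cube, so h has no rational root, and a monic cubic with no rational root is irreducible), g is also irreducible (irreducibility is preserved under the substitution x → x - 15). Hence m_α(x) = x^3 - 45x^2 + 675x - 3556.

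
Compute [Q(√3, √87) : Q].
[Q(√3, √87) : Q] = 4

[Q(√3):Q] = 2 (min poly x^2 - 3, irreducible since 3 is squarefree > 1). For the top step, suppose √87 ∈ Q(√3), say √87 = c + d√3 with c, d ∈ Q. Squaring: 87 = c^2 + 3d^2 + 2cd√3. Since √3 ∉ Q this forces 2cd = 0. If d = 0 then √87 = c ∈ Q, contradicting 87 squarefree > 1. If c = 0 then 87 = 3d^2, so 3·87 = (3d)^2 is a perfect square in Q — but 3·87 = 261 is not a perfect square (since 3 and 87 are distinct squarefree integers). Contradiction. Hence √87 ∉ Q(√3), so x^2 - 87 stays irreducible over Q(√3) and [Q(√3, √87) : Q(√3)] = 2. By the tower law, [Q(√3, √87) : Q] = 2 · 2 = 4.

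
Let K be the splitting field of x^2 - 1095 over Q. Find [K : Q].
[K : Q] = 2

f(x) = x^2 - 1095 factors as (x - √1095)(x + √1095). The splitting field is K = Q(√1095). Since 1095 is squarefree and > 1, it is not a perfect square, so x^2 - 1095 is irreducible over Q and [Q(√1095) : Q] = 2. Hence [K : Q] = 2.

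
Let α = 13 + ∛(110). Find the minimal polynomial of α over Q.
m_α(x) = x^3 - 39x^2 + 507x - 2307

Set β = α - 13 = ∛(110), so β^3 = 110. Then (α - 13)^3 - 110 = 0, i.e. α is a root of g(x) = (x - 13)^3 - 110 = x^3 - 39x^2 + 507x - 2307. Since g(x) = h(x - 13) where h(x) = x^3 - 110, and h is irreducible over Q (because 110 is not a perfect cube, so h has no rational root, and a monic cubic with no rational root is irreducible), g is also irreducible (irreducibility is preserved under the substitution x → x - 13). Hence m_α(x) = x^3 - 39x^2 + 507x - 2307.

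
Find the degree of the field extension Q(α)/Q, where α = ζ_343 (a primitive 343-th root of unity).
[Q(α):Q] = 294

The minimal polynomial of ζ_343 over Q is the 343-th cyclotomic polynomial Φ_343(x), which is irreducible over Q and has degree φ(343) = 294. Hence [Q(α):Q] = φ(343) = 294.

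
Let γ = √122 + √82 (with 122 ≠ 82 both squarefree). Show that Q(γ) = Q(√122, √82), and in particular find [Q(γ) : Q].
[Q(γ) : Q] = 4 (equivalently, Q(γ) = Q(√122, √82))

Obviously Q(γ) ⊆ Q(√122, √82), and [Q(√122, √82):Q] = 4 (since 122, 82 are distinct squarefree integers > 1 with 10004 not a perfect square). To show equality we compute the minimal polynomial of γ. From γ = √122 + √82: γ^2 = 122 + 2√(10004) + 82 = 204 + 2√(10004), so γ^2 - 204 = 2√(10004); squaring, (γ^2 - 204)^2 = 4·10004, i.e. γ^4 - 408γ^2 + 41616 - 40016 = 0, i.e. γ^4 - 408γ^2 + 1600 = 0. So γ is a root of x^4 - 408x^2 + 1600. This polynomial is irreducible over Q: it has no rational root (each ±√122 ± √82 is irrational), and any factorization into two quadratics over Q would force √(10004) ∈ Q (pairing opposite roots) or √122, √82 ∈ Q (other pairings), all impossible. Hence [Q(γ):Q] = 4 = [Q(√122, √82):Q], so Q(γ) = Q(√122, √82).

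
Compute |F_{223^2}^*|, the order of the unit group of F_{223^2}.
|F_{223^2}^*| = 49728

F_{223^2} has 223^2 = 49729 elements; its multiplicative group consists of all nonzero elements, so |F_{223^2}^*| = 49729 - 1 = 49728. (It is cyclic since any finite subgroup of the multiplicative group of a field is cyclic.)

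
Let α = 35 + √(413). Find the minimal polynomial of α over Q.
m_α(x) = x^2 - 70x + 812

From α - 35 = √(413), squaring gives (α - 35)^2 = 413, i.e. α^2 - 70α + 1225 = 413, so α^2 - 70α + 812 = 0. The discriminant of x^2 - 70x + 812 is (-70)^2 - 4·(812) = 4900 - 3248 = 1652, and 4·(413) is not a perfect square in Q since 413 is squarefree and ≠ 1. Hence x^2 - 70x + 812 is irreducible over Q and is the minimal polynomial of α.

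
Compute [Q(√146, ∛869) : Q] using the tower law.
[Q(√146, ∛869) : Q] = 6

Let L = Q(√146, ∛869). Since Q(√146) ⊂ L and [Q(√146):Q] = 2, the tower law gives 2 | [L:Q]. Likewise Q(∛869) ⊂ L with [Q(∛869):Q] = 3 (because 869 is not a perfect cube), so 3 | [L:Q]. As gcd(2,3) = 1, [L:Q] is divisible by 6. Conversely L is generated over Q by √146 and ∛869, so [L:Q] ≤ 2·3 = 6. Therefore [Q(√146, ∛869) : Q] = 6.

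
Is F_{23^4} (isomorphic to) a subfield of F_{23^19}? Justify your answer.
No: F_{23^4} is not a subfield of F_{23^19}

F_{p^m} embeds in F_{p^n} iff m | n. Here 4 ∤ 19 (since 19 = 4·4 + 3 with remainder 3 ≠ 0), so F_{23^4} is not a subfield of F_{23^19}. Equivalently: if it were, the tower law would give 4 = [F_{23^4}:F_23] dividing [F_{23^19}:F_23] = 19, contradiction.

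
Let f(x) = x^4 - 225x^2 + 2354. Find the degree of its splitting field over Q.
[K : Q] = 4

Solving the quadratic in x^2: x^2 = (225 ± √(225^2 - 4·2354))/2 = (225 ± √41209)/2 = (225 ± 203)/2, giving x^2 = 11 or x^2 = 214. So f(x) = (x^2 - 11)(x^2 - 214) and the roots of f are ±√11, ±√214. Hence the splitting field is K = Q(√11, √214). Since 11 and 214 are distinct squarefree integers > 1, their product 2354 is not a perfect square, so √214 ∉ Q(√11). By the tower law [K:Q] = [Q(√11,√214):Q(√11)] · [Q(√11):Q] = 2 · 2 = 4.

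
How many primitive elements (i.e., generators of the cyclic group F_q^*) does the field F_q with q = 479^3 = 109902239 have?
There are φ(109902238) = 53438616 primitive elements

F_q^* is cyclic of order q - 1 = 109902238. A cyclic group of order m has exactly φ(m) generators. Here m = 109902238 = 2 · 43 · 239 · 5347, so the number of primitive elements is φ(109902238) = 53438616.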